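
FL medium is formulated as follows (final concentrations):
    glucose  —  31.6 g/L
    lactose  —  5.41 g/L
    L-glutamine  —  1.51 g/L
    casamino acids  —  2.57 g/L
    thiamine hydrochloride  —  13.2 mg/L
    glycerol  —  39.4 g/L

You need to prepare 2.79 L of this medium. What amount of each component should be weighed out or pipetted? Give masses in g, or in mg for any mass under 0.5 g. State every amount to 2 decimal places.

Scale factor relative to 1 L: 2.79.
glucose: 31.6 g/L × 2.79 L = 88.16 g
lactose: 5.41 g/L × 2.79 L = 15.09 g
L-glutamine: 1.51 g/L × 2.79 L = 4.21 g
casamino acids: 2.57 g/L × 2.79 L = 7.17 g
thiamine hydrochloride: 13.2 mg/L × 2.79 L = 36.83 mg
glycerol: 39.4 g/L × 2.79 L = 109.93 g

glucose 88.16 g; lactose 15.09 g; L-glutamine 4.21 g; casamino acids 7.17 g; thiamine hydrochloride 36.83 mg; glycerol 109.93 g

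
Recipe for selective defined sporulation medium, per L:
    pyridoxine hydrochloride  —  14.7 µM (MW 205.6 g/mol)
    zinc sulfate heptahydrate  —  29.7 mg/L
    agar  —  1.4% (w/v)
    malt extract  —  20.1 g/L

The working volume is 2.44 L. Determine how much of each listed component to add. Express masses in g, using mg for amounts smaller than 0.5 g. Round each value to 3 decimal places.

pyridoxine hydrochloride 7.374 mg; zinc sulfate heptahydrate 72.468 mg; agar 34.160 g; malt extract 49.044 g

Working volume: 2.44 L.
pyridoxine hydrochloride: 14.7 µmol/L × 205.6 g/mol × 2.44 L ÷ 1000 = 7.374 mg
zinc sulfate heptahydrate: 29.7 mg/L × 2.44 L = 72.468 mg
agar: 1.4% w/v = 14 g/L → 14 × 2.44 L = 34.160 g
malt extract: 20.1 g/L × 2.44 L = 49.044 g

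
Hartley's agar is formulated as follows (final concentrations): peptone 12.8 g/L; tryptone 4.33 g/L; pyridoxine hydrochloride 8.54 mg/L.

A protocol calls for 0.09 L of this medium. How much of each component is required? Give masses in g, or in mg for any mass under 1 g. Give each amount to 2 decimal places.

Scale factor relative to 1 L: 0.09.
peptone: 12.8 g/L × 0.09 L = 1.15 g
tryptone: 4.33 g/L × 0.09 L = 0.3897 g = 389.70 mg
pyridoxine hydrochloride: 8.54 mg/L × 0.09 L = 0.77 mg

peptone 1.15 g; tryptone 389.70 mg; pyridoxine hydrochloride 0.77 mg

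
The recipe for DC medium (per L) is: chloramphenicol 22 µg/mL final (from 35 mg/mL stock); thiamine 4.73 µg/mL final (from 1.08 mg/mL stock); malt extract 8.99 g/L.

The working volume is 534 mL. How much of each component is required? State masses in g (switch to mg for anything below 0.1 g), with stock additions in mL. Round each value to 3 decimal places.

chloramphenicol 0.336 mL; thiamine 2.339 mL; malt extract 4.801 g

Working volume: 534 mL = 0.534 L.
chloramphenicol: C1V1 = C2V2 → 22 µg/mL × 534 mL ÷ 35000 µg/mL = 0.336 mL
thiamine: C1V1 = C2V2 → 4.73 µg/mL × 534 mL ÷ 1080 µg/mL = 2.339 mL
malt extract: 8.99 g/L × 0.534 L = 4.801 g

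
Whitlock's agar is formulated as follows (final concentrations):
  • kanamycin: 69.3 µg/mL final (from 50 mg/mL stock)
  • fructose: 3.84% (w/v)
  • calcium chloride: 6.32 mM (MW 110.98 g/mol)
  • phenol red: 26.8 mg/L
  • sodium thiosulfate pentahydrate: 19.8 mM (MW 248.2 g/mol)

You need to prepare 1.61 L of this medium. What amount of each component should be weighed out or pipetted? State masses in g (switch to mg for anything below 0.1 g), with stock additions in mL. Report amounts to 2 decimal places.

Working volume: 1.61 L.
kanamycin: V = C2·V2/C1 = 69.3 µg/mL × 1610 mL ÷ 50000 µg/mL = 2.23 mL
fructose: 3.84 g per 100 mL × 1610 mL ÷ 100 = 61.82 g
calcium chloride: 6.32 mmol/L × 110.98 g/mol × 1.61 L ÷ 1000 = 1.13 g
phenol red: 26.8 mg/L × 1.61 L = 43.15 mg
sodium thiosulfate pentahydrate: 19.8 mmol/L × 248.2 g/mol × 1.61 L ÷ 1000 = 7.91 g

kanamycin 2.23 mL; fructose 61.82 g; calcium chloride 1.13 g; phenol red 43.15 mg; sodium thiosulfate pentahydrate 7.91 g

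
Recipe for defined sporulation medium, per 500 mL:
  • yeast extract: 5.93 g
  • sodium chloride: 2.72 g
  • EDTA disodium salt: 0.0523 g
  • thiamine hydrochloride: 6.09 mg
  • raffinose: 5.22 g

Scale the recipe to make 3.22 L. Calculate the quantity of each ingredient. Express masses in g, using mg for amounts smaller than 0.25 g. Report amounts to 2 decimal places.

Scale factor = 3220 mL / 500 mL = 6.44.
yeast extract: 5.93 g × (3220 mL / 500 mL) = 38.19 g
sodium chloride: 2.72 g × (3220 mL / 500 mL) = 17.52 g
EDTA disodium salt: 0.0523 g × (3220 mL / 500 mL) = 0.34 g
thiamine hydrochloride: 6.09 mg × (3220 mL / 500 mL) = 39.22 mg
raffinose: 5.22 g × (3220 mL / 500 mL) = 33.62 g

yeast extract 38.19 g; sodium chloride 17.52 g; EDTA disodium salt 0.34 g; thiamine hydrochloride 39.22 mg; raffinose 33.62 g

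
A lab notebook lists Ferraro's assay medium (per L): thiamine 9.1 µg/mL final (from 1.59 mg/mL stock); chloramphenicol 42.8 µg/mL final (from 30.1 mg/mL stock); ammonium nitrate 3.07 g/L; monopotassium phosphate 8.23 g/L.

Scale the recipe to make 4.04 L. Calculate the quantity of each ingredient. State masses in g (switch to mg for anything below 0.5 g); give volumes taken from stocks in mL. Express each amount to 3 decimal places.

Working volume: 4.04 L.
thiamine: V = C2·V2/C1 = 9.1 µg/mL × 4040 mL ÷ 1590 µg/mL = 23.122 mL
chloramphenicol: C1V1 = C2V2 → 42.8 µg/mL × 4040 mL ÷ 30100 µg/mL = 5.745 mL
ammonium nitrate: 3.07 g/L × 4.04 L = 12.403 g
monopotassium phosphate: 8.23 g/L × 4.04 L = 33.249 g

thiamine 23.122 mL; chloramphenicol 5.745 mL; ammonium nitrate 12.403 g; monopotassium phosphate 33.249 g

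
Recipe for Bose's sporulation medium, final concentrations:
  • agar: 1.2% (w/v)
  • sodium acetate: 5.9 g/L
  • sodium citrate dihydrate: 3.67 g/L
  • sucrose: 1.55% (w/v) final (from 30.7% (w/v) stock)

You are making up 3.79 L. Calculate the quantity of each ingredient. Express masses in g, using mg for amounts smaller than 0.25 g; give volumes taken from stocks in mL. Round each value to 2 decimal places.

agar 45.48 g; sodium acetate 22.36 g; sodium citrate dihydrate 13.91 g; sucrose 191.35 mL

Working volume: 3.79 L.
agar: 1.2% w/v = 12 g/L → 12 × 3.79 L = 45.48 g
sodium acetate: 5.9 g/L × 3.79 L = 22.36 g
sodium citrate dihydrate: 3.67 g/L × 3.79 L = 13.91 g
sucrose: V = C2·V2/C1 = 1.55% ÷ 30.7% × 3790 mL = 191.35 mL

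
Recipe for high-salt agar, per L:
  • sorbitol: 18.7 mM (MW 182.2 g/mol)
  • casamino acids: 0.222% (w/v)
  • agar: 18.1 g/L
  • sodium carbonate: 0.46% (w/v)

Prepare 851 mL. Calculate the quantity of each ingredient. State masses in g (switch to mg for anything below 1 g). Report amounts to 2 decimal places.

Target volume = 851 mL = 0.851 L.
sorbitol: 18.7 mmol/L × 182.2 g/mol × 0.851 L ÷ 1000 = 2.90 g
casamino acids: 0.222% w/v = 2.22 g/L → 2.22 × 0.851 L = 1.89 g
agar: 18.1 g/L × 0.851 L = 15.40 g
sodium carbonate: 0.46 g per 100 mL × 851 mL ÷ 100 = 3.91 g

sorbitol 2.90 g; casamino acids 1.89 g; agar 15.40 g; sodium carbonate 3.91 g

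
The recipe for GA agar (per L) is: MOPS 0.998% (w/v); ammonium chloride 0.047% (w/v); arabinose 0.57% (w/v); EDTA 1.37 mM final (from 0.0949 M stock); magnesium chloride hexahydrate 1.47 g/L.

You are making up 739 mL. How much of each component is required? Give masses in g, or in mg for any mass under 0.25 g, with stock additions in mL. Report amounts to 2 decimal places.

MOPS 7.38 g; ammonium chloride 0.35 g; arabinose 4.21 g; EDTA 10.67 mL; magnesium chloride hexahydrate 1.09 g

Target volume = 739 mL = 0.739 L.
MOPS: 0.998 g per 100 mL × 739 mL ÷ 100 = 7.38 g
ammonium chloride: 0.047 g per 100 mL × 739 mL ÷ 100 = 0.35 g
arabinose: 0.57% w/v = 5.7 g/L → 5.7 × 0.739 L = 4.21 g
EDTA: C1V1 = C2V2 → 1.37 mM × 739 mL ÷ 94.9 mM = 10.67 mL
magnesium chloride hexahydrate: 1.47 g/L × 0.739 L = 1.09 g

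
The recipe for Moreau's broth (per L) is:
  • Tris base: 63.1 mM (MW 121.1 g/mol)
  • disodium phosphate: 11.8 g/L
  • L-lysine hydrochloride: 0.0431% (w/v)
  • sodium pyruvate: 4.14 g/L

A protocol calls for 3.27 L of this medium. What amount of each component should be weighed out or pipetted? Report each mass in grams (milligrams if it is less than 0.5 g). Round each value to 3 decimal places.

Tris base 24.987 g; disodium phosphate 38.586 g; L-lysine hydrochloride 1.409 g; sodium pyruvate 13.538 g

Scale factor relative to 1 L: 3.27.
Tris base: 63.1 mmol/L × 121.1 g/mol × 3.27 L ÷ 1000 = 24.987 g
disodium phosphate: 11.8 g/L × 3.27 L = 38.586 g
L-lysine hydrochloride: 0.0431% w/v = 0.431 g/L → 0.431 × 3.27 L = 1.409 g
sodium pyruvate: 4.14 g/L × 3.27 L = 13.538 g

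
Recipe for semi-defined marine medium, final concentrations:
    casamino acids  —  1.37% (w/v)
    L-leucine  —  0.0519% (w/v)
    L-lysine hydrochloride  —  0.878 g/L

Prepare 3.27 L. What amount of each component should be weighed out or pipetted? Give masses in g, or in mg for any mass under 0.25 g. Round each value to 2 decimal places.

Working volume: 3.27 L.
casamino acids: 1.37% w/v = 13.7 g/L → 13.7 × 3.27 L = 44.80 g
L-leucine: 0.0519 g per 100 mL × 3270 mL ÷ 100 = 1.70 g
L-lysine hydrochloride: 0.878 g/L × 3.27 L = 2.87 g

casamino acids 44.80 g; L-leucine 1.70 g; L-lysine hydrochloride 2.87 g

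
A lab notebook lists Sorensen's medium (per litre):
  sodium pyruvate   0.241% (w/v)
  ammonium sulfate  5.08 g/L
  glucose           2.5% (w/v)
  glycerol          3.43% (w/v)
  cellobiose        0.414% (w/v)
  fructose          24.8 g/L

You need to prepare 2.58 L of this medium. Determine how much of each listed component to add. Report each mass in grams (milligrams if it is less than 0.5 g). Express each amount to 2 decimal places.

sodium pyruvate 6.22 g; ammonium sulfate 13.11 g; glucose 64.50 g; glycerol 88.49 g; cellobiose 10.68 g; fructose 63.98 g

Scale factor relative to 1 L: 2.58.
sodium pyruvate: 0.241% w/v = 2.41 g/L → 2.41 × 2.58 L = 6.22 g
ammonium sulfate: 5.08 g/L × 2.58 L = 13.11 g
glucose: 2.5 g per 100 mL × 2580 mL ÷ 100 = 64.50 g
glycerol: 3.43 g per 100 mL × 2580 mL ÷ 100 = 88.49 g
cellobiose: 0.414 g per 100 mL × 2580 mL ÷ 100 = 10.68 g
fructose: 24.8 g/L × 2.58 L = 63.98 g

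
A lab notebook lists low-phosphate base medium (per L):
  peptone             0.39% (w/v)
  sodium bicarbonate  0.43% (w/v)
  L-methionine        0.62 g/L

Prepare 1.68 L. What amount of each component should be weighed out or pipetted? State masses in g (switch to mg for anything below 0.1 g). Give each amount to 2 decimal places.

Working volume: 1.68 L.
peptone: 0.39 g per 100 mL × 1680 mL ÷ 100 = 6.55 g
sodium bicarbonate: 0.43% w/v = 4.3 g/L → 4.3 × 1.68 L = 7.22 g
L-methionine: 0.62 g/L × 1.68 L = 1.04 g

peptone 6.55 g; sodium bicarbonate 7.22 g; L-methionine 1.04 g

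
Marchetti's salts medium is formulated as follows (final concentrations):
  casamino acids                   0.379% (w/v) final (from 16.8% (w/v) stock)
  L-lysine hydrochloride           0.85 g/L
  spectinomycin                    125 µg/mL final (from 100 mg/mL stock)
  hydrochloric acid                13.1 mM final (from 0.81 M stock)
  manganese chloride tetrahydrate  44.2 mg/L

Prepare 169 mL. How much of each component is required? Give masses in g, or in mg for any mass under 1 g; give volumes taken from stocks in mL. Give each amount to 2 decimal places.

casamino acids 3.81 mL; L-lysine hydrochloride 143.65 mg; spectinomycin 0.21 mL; hydrochloric acid 2.73 mL; manganese chloride tetrahydrate 7.47 mg

Scale factor relative to 1 L: 0.169.
casamino acids: V = C2·V2/C1 = 0.379% ÷ 16.8% × 169 mL = 3.81 mL
L-lysine hydrochloride: 0.85 g/L × 0.169 L = 0.14365 g = 143.65 mg
spectinomycin: V = C2·V2/C1 = 125 µg/mL × 169 mL ÷ 100000 µg/mL = 0.21 mL
hydrochloric acid: V = C2·V2/C1 = 13.1 mM × 169 mL ÷ 810 mM = 2.73 mL
manganese chloride tetrahydrate: 44.2 mg/L × 0.169 L = 7.47 mg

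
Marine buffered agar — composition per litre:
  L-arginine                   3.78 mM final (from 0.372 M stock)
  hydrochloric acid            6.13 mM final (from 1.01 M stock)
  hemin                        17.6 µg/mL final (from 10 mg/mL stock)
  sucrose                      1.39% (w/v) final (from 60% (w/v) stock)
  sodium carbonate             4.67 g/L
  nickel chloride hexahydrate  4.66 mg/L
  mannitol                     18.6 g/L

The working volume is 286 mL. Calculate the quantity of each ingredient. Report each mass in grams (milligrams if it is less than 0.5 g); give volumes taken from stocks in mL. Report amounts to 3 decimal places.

Working volume: 286 mL = 0.286 L.
L-arginine: C1V1 = C2V2 → 3.78 mM × 286 mL ÷ 372 mM = 2.906 mL
hydrochloric acid: V = C2·V2/C1 = 6.13 mM × 286 mL ÷ 1010 mM = 1.736 mL
hemin: dilute stock: 17.6 µg/mL × 286 mL ÷ 10000 µg/mL = 0.503 mL
sucrose: dilute stock: 1.39% ÷ 60% × 286 mL = 6.626 mL
sodium carbonate: 4.67 g/L × 0.286 L = 1.336 g
nickel chloride hexahydrate: 4.66 mg/L × 0.286 L = 1.333 mg
mannitol: 18.6 g/L × 0.286 L = 5.320 g

L-arginine 2.906 mL; hydrochloric acid 1.736 mL; hemin 0.503 mL; sucrose 6.626 mL; sodium carbonate 1.336 g; nickel chloride hexahydrate 1.333 mg; mannitol 5.320 g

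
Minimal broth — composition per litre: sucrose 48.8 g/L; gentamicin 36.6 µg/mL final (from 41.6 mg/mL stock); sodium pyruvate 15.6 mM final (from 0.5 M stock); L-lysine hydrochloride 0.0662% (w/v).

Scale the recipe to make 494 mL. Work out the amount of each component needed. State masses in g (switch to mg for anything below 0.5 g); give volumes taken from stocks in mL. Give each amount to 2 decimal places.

sucrose 24.11 g; gentamicin 0.43 mL; sodium pyruvate 15.41 mL; L-lysine hydrochloride 327.03 mg

Working volume: 494 mL = 0.494 L.
sucrose: 48.8 g/L × 0.494 L = 24.11 g
gentamicin: dilute stock: 36.6 µg/mL × 494 mL ÷ 41600 µg/mL = 0.43 mL
sodium pyruvate: V = C2·V2/C1 = 15.6 mM × 494 mL ÷ 500 mM = 15.41 mL
L-lysine hydrochloride: 0.0662% w/v = 0.662 g/L → 0.662 × 0.494 L = 0.327028 g = 327.03 mg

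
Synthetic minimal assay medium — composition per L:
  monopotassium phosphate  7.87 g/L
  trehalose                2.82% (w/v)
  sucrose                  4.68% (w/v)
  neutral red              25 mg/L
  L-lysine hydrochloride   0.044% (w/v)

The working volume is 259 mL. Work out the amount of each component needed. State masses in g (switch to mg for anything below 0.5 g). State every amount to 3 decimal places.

monopotassium phosphate 2.038 g; trehalose 7.304 g; sucrose 12.121 g; neutral red 6.475 mg; L-lysine hydrochloride 113.960 mg

Working volume: 259 mL = 0.259 L.
monopotassium phosphate: 7.87 g/L × 0.259 L = 2.038 g
trehalose: 2.82% w/v = 28.2 g/L → 28.2 × 0.259 L = 7.304 g
sucrose: 4.68% w/v = 46.8 g/L → 46.8 × 0.259 L = 12.121 g
neutral red: 25 mg/L × 0.259 L = 6.475 mg
L-lysine hydrochloride: 0.044 g per 100 mL × 259 mL ÷ 100 = 0.11396 g = 113.960 mg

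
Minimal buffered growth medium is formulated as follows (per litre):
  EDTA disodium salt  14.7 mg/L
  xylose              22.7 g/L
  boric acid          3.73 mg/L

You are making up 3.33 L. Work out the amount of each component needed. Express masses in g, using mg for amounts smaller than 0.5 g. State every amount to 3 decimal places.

EDTA disodium salt 48.951 mg; xylose 75.591 g; boric acid 12.421 mg

Working volume: 3.33 L.
EDTA disodium salt: 14.7 mg/L × 3.33 L = 48.951 mg
xylose: 22.7 g/L × 3.33 L = 75.591 g
boric acid: 3.73 mg/L × 3.33 L = 12.421 mg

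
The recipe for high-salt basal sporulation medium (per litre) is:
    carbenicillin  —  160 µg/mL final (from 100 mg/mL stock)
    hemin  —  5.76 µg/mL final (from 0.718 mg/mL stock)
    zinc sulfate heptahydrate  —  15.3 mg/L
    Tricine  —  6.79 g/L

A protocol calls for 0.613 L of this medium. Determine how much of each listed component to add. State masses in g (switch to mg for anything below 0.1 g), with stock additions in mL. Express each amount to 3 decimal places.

carbenicillin 0.981 mL; hemin 4.918 mL; zinc sulfate heptahydrate 9.379 mg; Tricine 4.162 g

Working volume: 0.613 L.
carbenicillin: V = C2·V2/C1 = 160 µg/mL × 613 mL ÷ 100000 µg/mL = 0.981 mL
hemin: C1V1 = C2V2 → 5.76 µg/mL × 613 mL ÷ 718 µg/mL = 4.918 mL
zinc sulfate heptahydrate: 15.3 mg/L × 0.613 L = 9.379 mg
Tricine: 6.79 g/L × 0.613 L = 4.162 g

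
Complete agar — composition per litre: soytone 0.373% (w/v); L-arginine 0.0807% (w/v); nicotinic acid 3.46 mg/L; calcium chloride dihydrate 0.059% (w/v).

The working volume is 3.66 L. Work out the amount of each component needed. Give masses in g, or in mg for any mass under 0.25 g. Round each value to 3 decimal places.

soytone 13.652 g; L-arginine 2.954 g; nicotinic acid 12.664 mg; calcium chloride dihydrate 2.159 g

Working volume: 3.66 L.
soytone: 0.373% w/v = 3.73 g/L → 3.73 × 3.66 L = 13.652 g
L-arginine: 0.0807 g per 100 mL × 3660 mL ÷ 100 = 2.954 g
nicotinic acid: 3.46 mg/L × 3.66 L = 12.664 mg
calcium chloride dihydrate: 0.059 g per 100 mL × 3660 mL ÷ 100 = 2.159 g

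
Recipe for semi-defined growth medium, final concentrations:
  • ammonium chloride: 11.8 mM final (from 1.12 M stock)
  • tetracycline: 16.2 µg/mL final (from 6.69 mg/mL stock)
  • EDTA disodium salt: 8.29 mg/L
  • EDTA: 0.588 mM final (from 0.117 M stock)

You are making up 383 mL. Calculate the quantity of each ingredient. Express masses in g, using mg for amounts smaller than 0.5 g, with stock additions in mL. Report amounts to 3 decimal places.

ammonium chloride 4.035 mL; tetracycline 0.927 mL; EDTA disodium salt 3.175 mg; EDTA 1.925 mL

Target volume = 383 mL = 0.383 L.
ammonium chloride: C1V1 = C2V2 → 11.8 mM × 383 mL ÷ 1120 mM = 4.035 mL
tetracycline: V = C2·V2/C1 = 16.2 µg/mL × 383 mL ÷ 6690 µg/mL = 0.927 mL
EDTA disodium salt: 8.29 mg/L × 0.383 L = 3.175 mg
EDTA: V = C2·V2/C1 = 0.588 mM × 383 mL ÷ 117 mM = 1.925 mL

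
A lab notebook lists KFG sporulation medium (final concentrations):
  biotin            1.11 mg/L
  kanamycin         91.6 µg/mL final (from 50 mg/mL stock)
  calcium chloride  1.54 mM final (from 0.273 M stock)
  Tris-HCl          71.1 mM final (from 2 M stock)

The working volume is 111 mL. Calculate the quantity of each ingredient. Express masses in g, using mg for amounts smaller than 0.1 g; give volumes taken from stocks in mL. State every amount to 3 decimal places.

Scale factor relative to 1 L: 0.111.
biotin: 1.11 mg/L × 0.111 L = 0.123 mg
kanamycin: V = C2·V2/C1 = 91.6 µg/mL × 111 mL ÷ 50000 µg/mL = 0.203 mL
calcium chloride: dilute stock: 1.54 mM × 111 mL ÷ 273 mM = 0.626 mL
Tris-HCl: dilute stock: 71.1 mM × 111 mL ÷ 2000 mM = 3.946 mL

biotin 0.123 mg; kanamycin 0.203 mL; calcium chloride 0.626 mL; Tris-HCl 3.946 mL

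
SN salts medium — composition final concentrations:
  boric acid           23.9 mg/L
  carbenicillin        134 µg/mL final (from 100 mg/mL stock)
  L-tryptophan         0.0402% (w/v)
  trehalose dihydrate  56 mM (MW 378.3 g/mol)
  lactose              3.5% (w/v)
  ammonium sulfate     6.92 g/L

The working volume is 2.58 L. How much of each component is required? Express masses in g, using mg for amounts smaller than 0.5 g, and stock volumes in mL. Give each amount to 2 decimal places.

boric acid 61.66 mg; carbenicillin 3.46 mL; L-tryptophan 1.04 g; trehalose dihydrate 54.66 g; lactose 90.30 g; ammonium sulfate 17.85 g

Working volume: 2.58 L.
boric acid: 23.9 mg/L × 2.58 L = 61.66 mg
carbenicillin: V = C2·V2/C1 = 134 µg/mL × 2580 mL ÷ 100000 µg/mL = 3.46 mL
L-tryptophan: 0.0402 g per 100 mL × 2580 mL ÷ 100 = 1.04 g
trehalose dihydrate: 56 mmol/L × 378.3 g/mol × 2.58 L ÷ 1000 = 54.66 g
lactose: 3.5% w/v = 35 g/L → 35 × 2.58 L = 90.30 g
ammonium sulfate: 6.92 g/L × 2.58 L = 17.85 g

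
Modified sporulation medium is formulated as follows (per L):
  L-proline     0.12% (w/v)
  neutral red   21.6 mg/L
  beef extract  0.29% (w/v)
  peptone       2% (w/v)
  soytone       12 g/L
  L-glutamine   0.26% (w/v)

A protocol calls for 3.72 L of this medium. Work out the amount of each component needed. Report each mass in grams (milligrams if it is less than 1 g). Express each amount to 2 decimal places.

Scale factor relative to 1 L: 3.72.
L-proline: 0.12% w/v = 1.2 g/L → 1.2 × 3.72 L = 4.46 g
neutral red: 21.6 mg/L × 3.72 L = 80.35 mg
beef extract: 0.29 g per 100 mL × 3720 mL ÷ 100 = 10.79 g
peptone: 2 g per 100 mL × 3720 mL ÷ 100 = 74.40 g
soytone: 12 g/L × 3.72 L = 44.64 g
L-glutamine: 0.26 g per 100 mL × 3720 mL ÷ 100 = 9.67 g

L-proline 4.46 g; neutral red 80.35 mg; beef extract 10.79 g; peptone 74.40 g; soytone 44.64 g; L-glutamine 9.67 g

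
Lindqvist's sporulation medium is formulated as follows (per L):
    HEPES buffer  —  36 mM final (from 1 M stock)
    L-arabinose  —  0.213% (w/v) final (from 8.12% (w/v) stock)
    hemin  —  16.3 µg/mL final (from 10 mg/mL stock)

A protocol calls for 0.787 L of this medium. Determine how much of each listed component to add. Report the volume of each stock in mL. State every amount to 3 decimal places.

HEPES buffer 28.332 mL; L-arabinose 20.644 mL; hemin 1.283 mL

Working volume: 0.787 L.
HEPES buffer: dilute stock: 36 mM × 787 mL ÷ 1000 mM = 28.332 mL
L-arabinose: C1V1 = C2V2 → 0.213% ÷ 8.12% × 787 mL = 20.644 mL
hemin: C1V1 = C2V2 → 16.3 µg/mL × 787 mL ÷ 10000 µg/mL = 1.283 mL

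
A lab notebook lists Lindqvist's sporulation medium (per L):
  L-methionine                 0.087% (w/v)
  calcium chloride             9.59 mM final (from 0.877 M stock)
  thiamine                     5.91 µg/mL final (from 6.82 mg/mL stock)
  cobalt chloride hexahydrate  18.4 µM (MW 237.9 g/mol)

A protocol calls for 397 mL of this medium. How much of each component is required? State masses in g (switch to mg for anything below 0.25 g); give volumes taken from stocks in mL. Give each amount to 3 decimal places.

L-methionine 0.345 g; calcium chloride 4.341 mL; thiamine 0.344 mL; cobalt chloride hexahydrate 1.738 mg

Scale factor relative to 1 L: 0.397.
L-methionine: 0.087% w/v = 0.87 g/L → 0.87 × 0.397 L = 0.345 g
calcium chloride: V = C2·V2/C1 = 9.59 mM × 397 mL ÷ 877 mM = 4.341 mL
thiamine: C1V1 = C2V2 → 5.91 µg/mL × 397 mL ÷ 6820 µg/mL = 0.344 mL
cobalt chloride hexahydrate: 18.4 µmol/L × 237.9 g/mol × 0.397 L ÷ 1000 = 1.738 mg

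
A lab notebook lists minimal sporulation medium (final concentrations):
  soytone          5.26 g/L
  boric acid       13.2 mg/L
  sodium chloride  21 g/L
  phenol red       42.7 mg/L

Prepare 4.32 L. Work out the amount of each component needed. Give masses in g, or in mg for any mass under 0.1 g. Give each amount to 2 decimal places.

soytone 22.72 g; boric acid 57.02 mg; sodium chloride 90.72 g; phenol red 0.18 g

Working volume: 4.32 L.
soytone: 5.26 g/L × 4.32 L = 22.72 g
boric acid: 13.2 mg/L × 4.32 L = 57.02 mg
sodium chloride: 21 g/L × 4.32 L = 90.72 g
phenol red: 42.7 mg/L × 4.32 L = 184.464 mg = 0.18 g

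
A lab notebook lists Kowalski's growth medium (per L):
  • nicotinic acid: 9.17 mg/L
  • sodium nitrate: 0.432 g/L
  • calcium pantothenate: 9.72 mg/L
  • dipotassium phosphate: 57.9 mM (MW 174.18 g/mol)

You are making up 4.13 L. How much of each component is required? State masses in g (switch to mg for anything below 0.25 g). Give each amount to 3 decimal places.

Scale factor relative to 1 L: 4.13.
nicotinic acid: 9.17 mg/L × 4.13 L = 37.872 mg
sodium nitrate: 0.432 g/L × 4.13 L = 1.784 g
calcium pantothenate: 9.72 mg/L × 4.13 L = 40.144 mg
dipotassium phosphate: 57.9 mmol/L × 174.18 g/mol × 4.13 L ÷ 1000 = 41.651 g

nicotinic acid 37.872 mg; sodium nitrate 1.784 g; calcium pantothenate 40.144 mg; dipotassium phosphate 41.651 g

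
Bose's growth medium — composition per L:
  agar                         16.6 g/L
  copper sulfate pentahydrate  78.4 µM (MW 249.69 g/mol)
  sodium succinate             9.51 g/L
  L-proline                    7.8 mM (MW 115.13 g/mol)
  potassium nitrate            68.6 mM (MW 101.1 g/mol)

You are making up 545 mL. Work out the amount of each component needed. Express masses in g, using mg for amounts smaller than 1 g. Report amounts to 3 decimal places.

agar 9.047 g; copper sulfate pentahydrate 10.669 mg; sodium succinate 5.183 g; L-proline 489.418 mg; potassium nitrate 3.780 g

Scale factor relative to 1 L: 0.545.
agar: 16.6 g/L × 0.545 L = 9.047 g
copper sulfate pentahydrate: 78.4 µmol/L × 249.69 g/mol × 0.545 L ÷ 1000 = 10.669 mg
sodium succinate: 9.51 g/L × 0.545 L = 5.183 g
L-proline: 7.8 mmol/L × 115.13 mg/mmol × 0.545 L = 489.418 mg
potassium nitrate: 68.6 mmol/L × 101.1 g/mol × 0.545 L ÷ 1000 = 3.780 g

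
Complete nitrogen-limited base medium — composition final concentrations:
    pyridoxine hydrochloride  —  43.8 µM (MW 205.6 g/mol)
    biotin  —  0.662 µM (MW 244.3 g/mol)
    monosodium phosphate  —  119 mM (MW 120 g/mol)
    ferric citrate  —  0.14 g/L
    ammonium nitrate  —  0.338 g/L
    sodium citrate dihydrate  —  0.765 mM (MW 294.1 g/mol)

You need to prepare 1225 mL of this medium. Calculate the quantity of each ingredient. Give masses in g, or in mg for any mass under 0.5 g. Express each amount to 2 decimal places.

Working volume: 1225 mL = 1.225 L.
pyridoxine hydrochloride: 43.8 µmol/L × 205.6 g/mol × 1.225 L ÷ 1000 = 11.03 mg
biotin: 0.662 µmol/L × 244.3 g/mol × 1.225 L ÷ 1000 = 0.20 mg
monosodium phosphate: 119 mmol/L × 120 g/mol × 1.225 L ÷ 1000 = 17.49 g
ferric citrate: 0.14 g/L × 1.225 L = 0.1715 g = 171.50 mg
ammonium nitrate: 0.338 g/L × 1.225 L = 0.41405 g = 414.05 mg
sodium citrate dihydrate: 0.765 mmol/L × 294.1 mg/mmol × 1.225 L = 275.61 mg

pyridoxine hydrochloride 11.03 mg; biotin 0.20 mg; monosodium phosphate 17.49 g; ferric citrate 171.50 mg; ammonium nitrate 414.05 mg; sodium citrate dihydrate 275.61 mg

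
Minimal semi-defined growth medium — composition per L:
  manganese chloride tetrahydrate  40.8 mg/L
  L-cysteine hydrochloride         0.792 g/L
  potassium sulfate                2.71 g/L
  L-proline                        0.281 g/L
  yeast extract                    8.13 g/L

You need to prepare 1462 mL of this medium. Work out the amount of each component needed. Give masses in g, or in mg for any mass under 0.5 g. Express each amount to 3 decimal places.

manganese chloride tetrahydrate 59.650 mg; L-cysteine hydrochloride 1.158 g; potassium sulfate 3.962 g; L-proline 410.822 mg; yeast extract 11.886 g

Scale factor relative to 1 L: 1.462.
manganese chloride tetrahydrate: 40.8 mg/L × 1.462 L = 59.650 mg
L-cysteine hydrochloride: 0.792 g/L × 1.462 L = 1.158 g
potassium sulfate: 2.71 g/L × 1.462 L = 3.962 g
L-proline: 0.281 g/L × 1.462 L = 0.410822 g = 410.822 mg
yeast extract: 8.13 g/L × 1.462 L = 11.886 g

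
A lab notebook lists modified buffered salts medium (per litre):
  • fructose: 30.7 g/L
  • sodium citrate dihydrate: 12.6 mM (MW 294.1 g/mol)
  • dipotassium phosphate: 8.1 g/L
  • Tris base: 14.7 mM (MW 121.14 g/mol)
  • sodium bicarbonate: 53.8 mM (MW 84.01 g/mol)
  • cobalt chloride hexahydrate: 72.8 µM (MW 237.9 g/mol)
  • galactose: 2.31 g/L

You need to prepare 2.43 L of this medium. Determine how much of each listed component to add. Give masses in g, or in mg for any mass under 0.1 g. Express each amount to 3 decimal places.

fructose 74.601 g; sodium citrate dihydrate 9.005 g; dipotassium phosphate 19.683 g; Tris base 4.327 g; sodium bicarbonate 10.983 g; cobalt chloride hexahydrate 42.085 mg; galactose 5.613 g

Scale factor relative to 1 L: 2.43.
fructose: 30.7 g/L × 2.43 L = 74.601 g
sodium citrate dihydrate: 12.6 mmol/L × 294.1 g/mol × 2.43 L ÷ 1000 = 9.005 g
dipotassium phosphate: 8.1 g/L × 2.43 L = 19.683 g
Tris base: 14.7 mmol/L × 121.14 g/mol × 2.43 L ÷ 1000 = 4.327 g
sodium bicarbonate: 53.8 mmol/L × 84.01 g/mol × 2.43 L ÷ 1000 = 10.983 g
cobalt chloride hexahydrate: 72.8 µmol/L × 237.9 g/mol × 2.43 L ÷ 1000 = 42.085 mg
galactose: 2.31 g/L × 2.43 L = 5.613 g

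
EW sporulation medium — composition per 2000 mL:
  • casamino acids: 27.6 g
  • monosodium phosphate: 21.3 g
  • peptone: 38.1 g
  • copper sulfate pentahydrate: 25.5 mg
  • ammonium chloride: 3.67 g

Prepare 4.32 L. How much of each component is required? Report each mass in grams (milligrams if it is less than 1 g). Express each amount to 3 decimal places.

Scale factor = 4320 mL / 2000 mL = 2.16.
casamino acids: 27.6 g × (4320 mL / 2000 mL) = 59.616 g
monosodium phosphate: 21.3 g × (4320 mL / 2000 mL) = 46.008 g
peptone: 38.1 g × (4320 mL / 2000 mL) = 82.296 g
copper sulfate pentahydrate: 25.5 mg × (4320 mL / 2000 mL) = 55.080 mg
ammonium chloride: 3.67 g × (4320 mL / 2000 mL) = 7.927 g

casamino acids 59.616 g; monosodium phosphate 46.008 g; peptone 82.296 g; copper sulfate pentahydrate 55.080 mg; ammonium chloride 7.927 g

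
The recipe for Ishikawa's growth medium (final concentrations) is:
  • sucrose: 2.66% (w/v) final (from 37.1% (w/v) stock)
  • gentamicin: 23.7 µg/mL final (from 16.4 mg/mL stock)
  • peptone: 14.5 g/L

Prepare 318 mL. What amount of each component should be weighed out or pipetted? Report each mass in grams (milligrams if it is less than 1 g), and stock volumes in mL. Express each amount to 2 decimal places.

sucrose 22.80 mL; gentamicin 0.46 mL; peptone 4.61 g

Working volume: 318 mL = 0.318 L.
sucrose: C1V1 = C2V2 → 2.66% ÷ 37.1% × 318 mL = 22.80 mL
gentamicin: dilute stock: 23.7 µg/mL × 318 mL ÷ 16400 µg/mL = 0.46 mL
peptone: 14.5 g/L × 0.318 L = 4.61 g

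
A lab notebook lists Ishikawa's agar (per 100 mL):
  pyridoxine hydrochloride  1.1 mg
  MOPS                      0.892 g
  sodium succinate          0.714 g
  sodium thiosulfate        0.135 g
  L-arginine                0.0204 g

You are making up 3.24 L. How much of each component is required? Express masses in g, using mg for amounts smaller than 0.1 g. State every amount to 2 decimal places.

Scale factor = 3240 mL / 100 mL = 32.4.
pyridoxine hydrochloride: 1.1 mg × (3240 mL / 100 mL) = 35.64 mg
MOPS: 0.892 g × (3240 mL / 100 mL) = 28.90 g
sodium succinate: 0.714 g × (3240 mL / 100 mL) = 23.13 g
sodium thiosulfate: 0.135 g × (3240 mL / 100 mL) = 4.37 g
L-arginine: 0.0204 g × (3240 mL / 100 mL) = 0.66 g

pyridoxine hydrochloride 35.64 mg; MOPS 28.90 g; sodium succinate 23.13 g; sodium thiosulfate 4.37 g; L-arginine 0.66 g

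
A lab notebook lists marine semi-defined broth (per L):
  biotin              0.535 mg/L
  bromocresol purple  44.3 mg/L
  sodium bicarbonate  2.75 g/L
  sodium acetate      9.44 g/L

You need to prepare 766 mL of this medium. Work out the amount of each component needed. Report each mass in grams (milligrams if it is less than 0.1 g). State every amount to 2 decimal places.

biotin 0.41 mg; bromocresol purple 33.93 mg; sodium bicarbonate 2.11 g; sodium acetate 7.23 g

Target volume = 766 mL = 0.766 L.
biotin: 0.535 mg/L × 0.766 L = 0.41 mg
bromocresol purple: 44.3 mg/L × 0.766 L = 33.93 mg
sodium bicarbonate: 2.75 g/L × 0.766 L = 2.11 g
sodium acetate: 9.44 g/L × 0.766 L = 7.23 g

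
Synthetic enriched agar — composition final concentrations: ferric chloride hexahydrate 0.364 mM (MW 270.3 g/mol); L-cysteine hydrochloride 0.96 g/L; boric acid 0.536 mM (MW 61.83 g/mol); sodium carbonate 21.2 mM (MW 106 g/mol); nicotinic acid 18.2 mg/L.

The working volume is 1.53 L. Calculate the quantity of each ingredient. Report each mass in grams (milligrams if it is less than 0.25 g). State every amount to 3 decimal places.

ferric chloride hexahydrate 150.535 mg; L-cysteine hydrochloride 1.469 g; boric acid 50.706 mg; sodium carbonate 3.438 g; nicotinic acid 27.846 mg

Working volume: 1.53 L.
ferric chloride hexahydrate: 0.364 mmol/L × 270.3 mg/mmol × 1.53 L = 150.535 mg
L-cysteine hydrochloride: 0.96 g/L × 1.53 L = 1.469 g
boric acid: 0.536 mmol/L × 61.83 mg/mmol × 1.53 L = 50.706 mg
sodium carbonate: 21.2 mmol/L × 106 g/mol × 1.53 L ÷ 1000 = 3.438 g
nicotinic acid: 18.2 mg/L × 1.53 L = 27.846 mg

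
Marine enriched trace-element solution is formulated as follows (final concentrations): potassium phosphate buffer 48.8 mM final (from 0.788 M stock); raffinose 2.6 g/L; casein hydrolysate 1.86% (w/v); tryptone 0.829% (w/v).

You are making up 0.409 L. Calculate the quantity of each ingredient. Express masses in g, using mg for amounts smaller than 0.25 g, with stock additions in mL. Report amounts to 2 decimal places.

Scale factor relative to 1 L: 0.409.
potassium phosphate buffer: dilute stock: 48.8 mM × 409 mL ÷ 788 mM = 25.33 mL
raffinose: 2.6 g/L × 0.409 L = 1.06 g
casein hydrolysate: 1.86 g per 100 mL × 409 mL ÷ 100 = 7.61 g
tryptone: 0.829 g per 100 mL × 409 mL ÷ 100 = 3.39 g

potassium phosphate buffer 25.33 mL; raffinose 1.06 g; casein hydrolysate 7.61 g; tryptone 3.39 g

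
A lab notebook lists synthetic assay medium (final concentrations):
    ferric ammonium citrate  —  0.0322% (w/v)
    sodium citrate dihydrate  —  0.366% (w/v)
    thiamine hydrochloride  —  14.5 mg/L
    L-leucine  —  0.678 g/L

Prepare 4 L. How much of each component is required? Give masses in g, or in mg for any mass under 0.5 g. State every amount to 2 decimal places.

Working volume: 4 L.
ferric ammonium citrate: 0.0322 g per 100 mL × 4000 mL ÷ 100 = 1.29 g
sodium citrate dihydrate: 0.366% w/v = 3.66 g/L → 3.66 × 4 L = 14.64 g
thiamine hydrochloride: 14.5 mg/L × 4 L = 58.00 mg
L-leucine: 0.678 g/L × 4 L = 2.71 g

ferric ammonium citrate 1.29 g; sodium citrate dihydrate 14.64 g; thiamine hydrochloride 58.00 mg; L-leucine 2.71 g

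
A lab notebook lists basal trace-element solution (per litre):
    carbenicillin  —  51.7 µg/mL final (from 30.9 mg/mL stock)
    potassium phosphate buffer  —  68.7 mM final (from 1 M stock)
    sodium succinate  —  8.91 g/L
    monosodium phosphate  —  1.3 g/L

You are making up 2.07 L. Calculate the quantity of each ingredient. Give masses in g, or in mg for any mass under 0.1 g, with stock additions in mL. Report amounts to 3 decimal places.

Scale factor relative to 1 L: 2.07.
carbenicillin: V = C2·V2/C1 = 51.7 µg/mL × 2070 mL ÷ 30900 µg/mL = 3.463 mL
potassium phosphate buffer: C1V1 = C2V2 → 68.7 mM × 2070 mL ÷ 1000 mM = 142.209 mL
sodium succinate: 8.91 g/L × 2.07 L = 18.444 g
monosodium phosphate: 1.3 g/L × 2.07 L = 2.691 g

carbenicillin 3.463 mL; potassium phosphate buffer 142.209 mL; sodium succinate 18.444 g; monosodium phosphate 2.691 g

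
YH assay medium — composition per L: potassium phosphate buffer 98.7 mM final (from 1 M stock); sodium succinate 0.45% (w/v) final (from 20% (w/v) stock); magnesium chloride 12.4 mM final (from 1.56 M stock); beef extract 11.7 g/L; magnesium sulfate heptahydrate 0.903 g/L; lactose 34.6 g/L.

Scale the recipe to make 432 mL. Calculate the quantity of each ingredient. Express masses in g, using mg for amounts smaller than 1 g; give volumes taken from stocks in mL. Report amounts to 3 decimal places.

Target volume = 432 mL = 0.432 L.
potassium phosphate buffer: C1V1 = C2V2 → 98.7 mM × 432 mL ÷ 1000 mM = 42.638 mL
sodium succinate: C1V1 = C2V2 → 0.45% ÷ 20% × 432 mL = 9.720 mL
magnesium chloride: V = C2·V2/C1 = 12.4 mM × 432 mL ÷ 1560 mM = 3.434 mL
beef extract: 11.7 g/L × 0.432 L = 5.054 g
magnesium sulfate heptahydrate: 0.903 g/L × 0.432 L = 0.390096 g = 390.096 mg
lactose: 34.6 g/L × 0.432 L = 14.947 g

potassium phosphate buffer 42.638 mL; sodium succinate 9.720 mL; magnesium chloride 3.434 mL; beef extract 5.054 g; magnesium sulfate heptahydrate 390.096 mg; lactose 14.947 g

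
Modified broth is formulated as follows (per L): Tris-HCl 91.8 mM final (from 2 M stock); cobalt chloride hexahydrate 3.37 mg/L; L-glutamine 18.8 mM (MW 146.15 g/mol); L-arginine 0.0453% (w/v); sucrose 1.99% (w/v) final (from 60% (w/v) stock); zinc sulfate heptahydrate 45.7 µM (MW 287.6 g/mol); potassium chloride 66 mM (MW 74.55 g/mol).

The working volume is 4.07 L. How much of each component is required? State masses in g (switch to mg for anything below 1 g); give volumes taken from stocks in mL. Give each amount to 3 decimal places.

Working volume: 4.07 L.
Tris-HCl: dilute stock: 91.8 mM × 4070 mL ÷ 2000 mM = 186.813 mL
cobalt chloride hexahydrate: 3.37 mg/L × 4.07 L = 13.716 mg
L-glutamine: 18.8 mmol/L × 146.15 g/mol × 4.07 L ÷ 1000 = 11.183 g
L-arginine: 0.0453% w/v = 0.453 g/L → 0.453 × 4.07 L = 1.844 g
sucrose: dilute stock: 1.99% ÷ 60% × 4070 mL = 134.988 mL
zinc sulfate heptahydrate: 45.7 µmol/L × 287.6 g/mol × 4.07 L ÷ 1000 = 53.493 mg
potassium chloride: 66 mmol/L × 74.55 g/mol × 4.07 L ÷ 1000 = 20.026 g

Tris-HCl 186.813 mL; cobalt chloride hexahydrate 13.716 mg; L-glutamine 11.183 g; L-arginine 1.844 g; sucrose 134.988 mL; zinc sulfate heptahydrate 53.493 mg; potassium chloride 20.026 g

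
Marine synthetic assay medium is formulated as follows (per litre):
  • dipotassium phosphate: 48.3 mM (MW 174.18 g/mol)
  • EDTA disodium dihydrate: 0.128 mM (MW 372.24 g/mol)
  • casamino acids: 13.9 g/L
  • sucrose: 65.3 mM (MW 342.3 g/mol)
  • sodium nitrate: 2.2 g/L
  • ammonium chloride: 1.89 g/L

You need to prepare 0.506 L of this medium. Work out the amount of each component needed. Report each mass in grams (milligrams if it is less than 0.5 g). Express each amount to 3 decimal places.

dipotassium phosphate 4.257 g; EDTA disodium dihydrate 24.109 mg; casamino acids 7.033 g; sucrose 11.310 g; sodium nitrate 1.113 g; ammonium chloride 0.956 g

Scale factor relative to 1 L: 0.506.
dipotassium phosphate: 48.3 mmol/L × 174.18 g/mol × 0.506 L ÷ 1000 = 4.257 g
EDTA disodium dihydrate: 0.128 mmol/L × 372.24 mg/mmol × 0.506 L = 24.109 mg
casamino acids: 13.9 g/L × 0.506 L = 7.033 g
sucrose: 65.3 mmol/L × 342.3 g/mol × 0.506 L ÷ 1000 = 11.310 g
sodium nitrate: 2.2 g/L × 0.506 L = 1.113 g
ammonium chloride: 1.89 g/L × 0.506 L = 0.956 g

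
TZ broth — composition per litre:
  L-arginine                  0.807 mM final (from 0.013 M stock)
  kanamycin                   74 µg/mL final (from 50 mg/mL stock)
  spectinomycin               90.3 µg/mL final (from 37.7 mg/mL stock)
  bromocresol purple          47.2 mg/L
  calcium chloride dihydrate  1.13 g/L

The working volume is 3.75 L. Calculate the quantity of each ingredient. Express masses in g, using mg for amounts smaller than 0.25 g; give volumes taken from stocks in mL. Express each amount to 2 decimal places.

Working volume: 3.75 L.
L-arginine: C1V1 = C2V2 → 0.807 mM × 3750 mL ÷ 13 mM = 232.79 mL
kanamycin: C1V1 = C2V2 → 74 µg/mL × 3750 mL ÷ 50000 µg/mL = 5.55 mL
spectinomycin: dilute stock: 90.3 µg/mL × 3750 mL ÷ 37700 µg/mL = 8.98 mL
bromocresol purple: 47.2 mg/L × 3.75 L = 177.00 mg
calcium chloride dihydrate: 1.13 g/L × 3.75 L = 4.24 g

L-arginine 232.79 mL; kanamycin 5.55 mL; spectinomycin 8.98 mL; bromocresol purple 177.00 mg; calcium chloride dihydrate 4.24 g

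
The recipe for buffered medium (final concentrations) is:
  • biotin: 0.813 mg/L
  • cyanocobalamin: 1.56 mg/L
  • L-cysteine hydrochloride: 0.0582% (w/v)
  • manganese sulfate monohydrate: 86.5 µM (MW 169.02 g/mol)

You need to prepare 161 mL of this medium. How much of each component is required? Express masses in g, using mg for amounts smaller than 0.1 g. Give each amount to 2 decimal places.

Scale factor relative to 1 L: 0.161.
biotin: 0.813 mg/L × 0.161 L = 0.13 mg
cyanocobalamin: 1.56 mg/L × 0.161 L = 0.25 mg
L-cysteine hydrochloride: 0.0582% w/v = 0.582 g/L → 0.582 × 0.161 L = 0.093702 g = 93.70 mg
manganese sulfate monohydrate: 86.5 µmol/L × 169.02 g/mol × 0.161 L ÷ 1000 = 2.35 mg

biotin 0.13 mg; cyanocobalamin 0.25 mg; L-cysteine hydrochloride 93.70 mg; manganese sulfate monohydrate 2.35 mg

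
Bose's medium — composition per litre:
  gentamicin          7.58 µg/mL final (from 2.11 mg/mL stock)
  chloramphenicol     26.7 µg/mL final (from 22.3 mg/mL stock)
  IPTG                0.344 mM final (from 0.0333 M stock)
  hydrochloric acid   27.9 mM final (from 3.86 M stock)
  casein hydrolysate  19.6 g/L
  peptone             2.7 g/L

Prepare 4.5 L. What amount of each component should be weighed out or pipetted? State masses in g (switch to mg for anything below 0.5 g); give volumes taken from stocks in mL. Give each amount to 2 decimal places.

gentamicin 16.17 mL; chloramphenicol 5.39 mL; IPTG 46.49 mL; hydrochloric acid 32.53 mL; casein hydrolysate 88.20 g; peptone 12.15 g

Scale factor relative to 1 L: 4.5.
gentamicin: V = C2·V2/C1 = 7.58 µg/mL × 4500 mL ÷ 2110 µg/mL = 16.17 mL
chloramphenicol: C1V1 = C2V2 → 26.7 µg/mL × 4500 mL ÷ 22300 µg/mL = 5.39 mL
IPTG: dilute stock: 0.344 mM × 4500 mL ÷ 33.3 mM = 46.49 mL
hydrochloric acid: V = C2·V2/C1 = 27.9 mM × 4500 mL ÷ 3860 mM = 32.53 mL
casein hydrolysate: 19.6 g/L × 4.5 L = 88.20 g
peptone: 2.7 g/L × 4.5 L = 12.15 g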